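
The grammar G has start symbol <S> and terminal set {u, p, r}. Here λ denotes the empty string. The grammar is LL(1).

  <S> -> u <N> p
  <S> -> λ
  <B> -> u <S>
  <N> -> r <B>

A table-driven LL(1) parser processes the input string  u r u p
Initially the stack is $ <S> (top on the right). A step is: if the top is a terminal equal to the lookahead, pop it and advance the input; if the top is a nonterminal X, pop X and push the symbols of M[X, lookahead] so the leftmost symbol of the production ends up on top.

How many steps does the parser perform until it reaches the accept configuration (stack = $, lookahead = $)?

step 1: stack=$ <S>  input=u r u p $  — expand <S> -> u <N> p
step 2: stack=$ p <N> u  input=u r u p $  — match u
step 3: stack=$ p <N>  input=r u p $  — expand <N> -> r <B>
step 4: stack=$ p <B> r  input=r u p $  — match r
step 5: stack=$ p <B>  input=u p $  — expand <B> -> u <S>
step 6: stack=$ p <S> u  input=u p $  — match u
step 7: stack=$ p <S>  input=p $  — expand <S> -> λ
step 8: stack=$ p  input=p $  — match p
Accept reached after 8 steps.

8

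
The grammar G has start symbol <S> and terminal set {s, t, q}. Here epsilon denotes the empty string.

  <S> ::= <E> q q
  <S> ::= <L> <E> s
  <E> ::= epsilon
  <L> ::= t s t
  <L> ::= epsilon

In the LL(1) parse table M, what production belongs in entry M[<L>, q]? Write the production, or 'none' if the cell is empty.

FIRST(<E>): from <E>::=epsilon we get {epsilon}. So FIRST(<E>) = {epsilon}.
FIRST(<L>): from <L>::=t s t we get {t}; from <L>::=epsilon we get {epsilon}. So FIRST(<L>) = {epsilon, t}.
FIRST(<S>): from <S>::=<E> q q we get {q}; from <S>::=<L> <E> s we get {s, t}. So FIRST(<S>) = {q, s, t}.
FOLLOW(<S>) includes $ since <S> is the start symbol.
FOLLOW(<L>): in <S>::=<L> <E> s, <L> is followed by <E> s with FIRST {s}. Thus FOLLOW(<L>) = {s}.
For <L> ::= t s t: FIRST(t s t) = {t}, so it goes in M[<L>, t] for t ∈ {t}.
For <L> ::= epsilon: FIRST(epsilon) = {epsilon}, so it goes in M[<L>, t] for t ∈ {}; since epsilon ∈ FIRST, also for every t ∈ FOLLOW(<L>) = {s}.
None of these place a production in M[<L>, q].

none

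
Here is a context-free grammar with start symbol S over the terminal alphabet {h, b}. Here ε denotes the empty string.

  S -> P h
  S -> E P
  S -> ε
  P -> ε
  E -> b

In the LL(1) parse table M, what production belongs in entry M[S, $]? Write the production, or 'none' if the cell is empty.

FIRST(P): from P->ε we get {ε}. So FIRST(P) = {ε}.
FIRST(E): from E->b we get {b}. So FIRST(E) = {b}.
FIRST(S): from S->P h we get {h}; from S->E P we get {b}; from S->ε we get {ε}. So FIRST(S) = {ε, b, h}.
FOLLOW(S) includes $ since S is the start symbol.
FOLLOW(S): S appears on no right-hand side. Thus FOLLOW(S) = {$}.
For S -> P h: FIRST(P h) = {h}, so it goes in M[S, t] for t ∈ {h}.
For S -> E P: FIRST(E P) = {b}, so it goes in M[S, t] for t ∈ {b}.
For S -> ε: FIRST(ε) = {ε}, so it goes in M[S, t] for t ∈ {}; since ε ∈ FIRST, also for every t ∈ FOLLOW(S) = {$}.

S -> ε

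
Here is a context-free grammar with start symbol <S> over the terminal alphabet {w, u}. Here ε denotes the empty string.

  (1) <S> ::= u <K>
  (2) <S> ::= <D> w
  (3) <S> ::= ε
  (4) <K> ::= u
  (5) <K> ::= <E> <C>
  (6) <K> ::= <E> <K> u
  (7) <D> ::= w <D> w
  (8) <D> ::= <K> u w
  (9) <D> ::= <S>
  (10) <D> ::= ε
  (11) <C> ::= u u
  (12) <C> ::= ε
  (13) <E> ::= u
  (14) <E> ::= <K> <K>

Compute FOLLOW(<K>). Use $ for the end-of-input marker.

FIRST(<C>) = {ε, u}
FIRST(<S>) = {ε, u, w}  (via <D> w)
FIRST(<K>) = {u}  (via <E> <C>, <E> <K> u)
FIRST(<D>) = {ε, u, w}  (via <K> u w, <S>)
FIRST(<E>) = {u}  (via <K> <K>)
FOLLOW(<S>) includes $ since <S> is the start symbol.
FOLLOW(<D>): in <S>::=<D> w, <D> is followed by w with FIRST {w}; in <D>::=w <D> w, <D> is followed by w with FIRST {w}. Thus FOLLOW(<D>) = {w}.
FOLLOW(<S>): in <D>::=<S>, the suffix after <S> is empty, so FOLLOW(<S>) ⊇ FOLLOW(<D>) = {w}. Thus FOLLOW(<S>) = {$, w}.
FOLLOW(<K>): in <S>::=u <K>, the suffix after <K> is empty, so FOLLOW(<K>) ⊇ FOLLOW(<S>) = {$, w}; in <K>::=<E> <K> u, <K> is followed by u with FIRST {u}; in <D>::=<K> u w, <K> is followed by u w with FIRST {u}; in <E>::=<K> <K> (occurrence 1), <K> is followed by <K> with FIRST {u}; in <E>::=<K> <K> (occurrence 2), the suffix after <K> is empty, so FOLLOW(<K>) ⊇ FOLLOW(<E>) = {$, u, w}. Thus FOLLOW(<K>) = {$, u, w}.
FOLLOW(<C>): in <K>::=<E> <C>, the suffix after <C> is empty, so FOLLOW(<C>) ⊇ FOLLOW(<K>) = {$, u, w}. Thus FOLLOW(<C>) = {$, u, w}.
FOLLOW(<E>): in <K>::=<E> <C>, <E> is followed by <C> with FIRST {ε, u}; in <K>::=<E> <C>, the suffix after <E> is nullable, so FOLLOW(<E>) ⊇ FOLLOW(<K>) = {$, u, w}; in <K>::=<E> <K> u, <E> is followed by <K> u with FIRST {u}. Thus FOLLOW(<E>) = {$, u, w}.

{$, u, w}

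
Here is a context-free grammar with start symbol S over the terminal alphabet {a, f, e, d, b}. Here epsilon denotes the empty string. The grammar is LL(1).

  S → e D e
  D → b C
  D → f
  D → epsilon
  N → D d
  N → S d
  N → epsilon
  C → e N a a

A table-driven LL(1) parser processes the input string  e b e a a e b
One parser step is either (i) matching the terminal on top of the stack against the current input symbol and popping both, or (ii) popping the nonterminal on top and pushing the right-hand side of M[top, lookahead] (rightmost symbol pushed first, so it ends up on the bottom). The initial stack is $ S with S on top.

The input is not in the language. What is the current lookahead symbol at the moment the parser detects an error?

b

      Stack        Input            Action
   1  $ S          e b e a a e b $  expand S → e D e
   2  $ e D e      e b e a a e b $  match e
   3  $ e D        b e a a e b $    expand D → b C
   4  $ e C b      b e a a e b $    match b
   5  $ e C        e a a e b $      expand C → e N a a
   6  $ e a a N e  e a a e b $      match e
   7  $ e a a N    a a e b $        expand N → epsilon
   8  $ e a a      a a e b $        match a
   9  $ e a        a e b $          match a
  10  $ e          e b $            match e
  11  $            b $              error: stack empty but input remains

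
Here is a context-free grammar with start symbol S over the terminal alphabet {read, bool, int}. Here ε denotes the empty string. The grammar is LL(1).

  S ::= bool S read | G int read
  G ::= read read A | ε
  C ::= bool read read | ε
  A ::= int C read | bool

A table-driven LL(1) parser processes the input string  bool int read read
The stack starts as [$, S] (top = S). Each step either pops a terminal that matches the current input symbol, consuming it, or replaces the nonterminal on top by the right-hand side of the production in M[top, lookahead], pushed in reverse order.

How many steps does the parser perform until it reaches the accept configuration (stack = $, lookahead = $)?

7

step 1: stack=$ S  input=bool int read read $  — expand S ::= bool S read
step 2: stack=$ read S bool  input=bool int read read $  — match bool
step 3: stack=$ read S  input=int read read $  — expand S ::= G int read
step 4: stack=$ read read int G  input=int read read $  — expand G ::= ε
step 5: stack=$ read read int  input=int read read $  — match int
step 6: stack=$ read read  input=read read $  — match read
step 7: stack=$ read  input=read $  — match read
Accept reached after 7 steps.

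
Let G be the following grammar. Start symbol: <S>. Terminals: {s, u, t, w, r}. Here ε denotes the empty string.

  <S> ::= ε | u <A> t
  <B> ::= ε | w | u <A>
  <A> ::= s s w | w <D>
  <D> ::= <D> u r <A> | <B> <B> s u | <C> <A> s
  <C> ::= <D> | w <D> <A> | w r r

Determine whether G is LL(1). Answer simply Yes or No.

No

FIRST(<S>) = {ε, u}
FIRST(<B>) = {ε, u, w}
FIRST(<A>) = {s, w}
FIRST(<D>) = {s, u, w}
FIRST(<C>) = {s, u, w}
FOLLOW(<S>) = {$}
FOLLOW(<B>) = {s, u, w}
FOLLOW(<A>) = {s, t, u, w}
FOLLOW(<D>) = {s, t, u, w}
FOLLOW(<C>) = {s, w}
Cell M[<B>, u] receives both <B> ::= ε and <B> ::= u <A> — the grammar is not LL(1).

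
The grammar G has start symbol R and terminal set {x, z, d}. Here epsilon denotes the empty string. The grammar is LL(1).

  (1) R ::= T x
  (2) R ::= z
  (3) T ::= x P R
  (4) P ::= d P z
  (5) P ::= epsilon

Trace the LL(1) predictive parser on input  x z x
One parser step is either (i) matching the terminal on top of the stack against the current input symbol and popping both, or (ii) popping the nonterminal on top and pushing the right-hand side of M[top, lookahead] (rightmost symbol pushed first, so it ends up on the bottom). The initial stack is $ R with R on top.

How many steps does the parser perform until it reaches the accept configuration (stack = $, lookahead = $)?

     Stack      Input    Action
  1  $ R        x z x $  expand R ::= T x
  2  $ x T      x z x $  expand T ::= x P R
  3  $ x R P x  x z x $  match x
  4  $ x R P    z x $    expand P ::= epsilon
  5  $ x R      z x $    expand R ::= z
  6  $ x z      z x $    match z
  7  $ x        x $      match x
Accept reached after 7 steps.

7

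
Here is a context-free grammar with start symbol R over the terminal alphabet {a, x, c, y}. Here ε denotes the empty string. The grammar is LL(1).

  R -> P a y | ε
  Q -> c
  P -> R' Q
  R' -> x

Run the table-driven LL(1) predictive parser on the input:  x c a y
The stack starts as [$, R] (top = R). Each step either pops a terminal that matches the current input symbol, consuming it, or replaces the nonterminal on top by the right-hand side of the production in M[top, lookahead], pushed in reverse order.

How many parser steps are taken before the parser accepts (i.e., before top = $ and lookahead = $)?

step 1: stack=$ R  input=x c a y $  — expand R -> P a y
step 2: stack=$ y a P  input=x c a y $  — expand P -> R' Q
step 3: stack=$ y a Q R'  input=x c a y $  — expand R' -> x
step 4: stack=$ y a Q x  input=x c a y $  — match x
step 5: stack=$ y a Q  input=c a y $  — expand Q -> c
step 6: stack=$ y a c  input=c a y $  — match c
step 7: stack=$ y a  input=a y $  — match a
step 8: stack=$ y  input=y $  — match y
Accept reached after 8 steps.

8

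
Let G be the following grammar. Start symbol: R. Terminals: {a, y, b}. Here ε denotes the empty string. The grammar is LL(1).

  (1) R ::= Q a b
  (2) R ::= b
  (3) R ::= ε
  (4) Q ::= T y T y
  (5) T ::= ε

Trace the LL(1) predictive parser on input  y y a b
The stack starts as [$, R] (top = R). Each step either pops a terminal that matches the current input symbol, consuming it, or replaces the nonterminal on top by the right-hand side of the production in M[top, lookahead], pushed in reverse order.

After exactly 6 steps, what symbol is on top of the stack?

a

     Stack          Input      Action
  1  $ R            y y a b $  expand R ::= Q a b
  2  $ b a Q        y y a b $  expand Q ::= T y T y
  3  $ b a y T y T  y y a b $  expand T ::= ε
  4  $ b a y T y    y y a b $  match y
  5  $ b a y T      y a b $    expand T ::= ε
  6  $ b a y        y a b $    match y
Stack after step 6: $ b a (top = a).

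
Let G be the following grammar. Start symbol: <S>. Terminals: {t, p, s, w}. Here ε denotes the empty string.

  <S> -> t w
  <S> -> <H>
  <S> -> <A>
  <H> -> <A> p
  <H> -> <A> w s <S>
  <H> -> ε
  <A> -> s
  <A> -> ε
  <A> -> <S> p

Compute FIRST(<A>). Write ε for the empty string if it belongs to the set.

{ε, p, s, t, w}

FIRST(<S>): from <S>->t w we get {t}; from <S>-><H> we get {ε, p, s, t, w}; from <S>-><A> we get {ε, p, s, t, w}. So FIRST(<S>) = {ε, p, s, t, w}.
FIRST(<A>): from <A>->s we get {s}; from <A>->ε we get {ε}; from <A>-><S> p we get {p, s, t, w}. So FIRST(<A>) = {ε, p, s, t, w}.
FIRST(<H>): from <H>-><A> p we get {p, s, t, w}; from <H>-><A> w s <S> we get {p, s, t, w}; from <H>->ε we get {ε}. So FIRST(<H>) = {ε, p, s, t, w}.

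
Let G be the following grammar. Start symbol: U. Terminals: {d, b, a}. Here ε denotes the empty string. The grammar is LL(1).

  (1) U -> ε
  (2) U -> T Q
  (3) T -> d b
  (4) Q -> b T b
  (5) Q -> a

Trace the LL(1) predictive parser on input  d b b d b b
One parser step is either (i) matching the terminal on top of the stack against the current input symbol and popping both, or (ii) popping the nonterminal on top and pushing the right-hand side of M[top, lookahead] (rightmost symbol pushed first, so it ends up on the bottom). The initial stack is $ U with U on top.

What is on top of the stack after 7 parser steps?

step 1: stack=$ U  input=d b b d b b $  — expand U -> T Q
step 2: stack=$ Q T  input=d b b d b b $  — expand T -> d b
step 3: stack=$ Q b d  input=d b b d b b $  — match d
step 4: stack=$ Q b  input=b b d b b $  — match b
step 5: stack=$ Q  input=b d b b $  — expand Q -> b T b
step 6: stack=$ b T b  input=b d b b $  — match b
step 7: stack=$ b T  input=d b b $  — expand T -> d b
Stack after step 7: $ b b d (top = d).

d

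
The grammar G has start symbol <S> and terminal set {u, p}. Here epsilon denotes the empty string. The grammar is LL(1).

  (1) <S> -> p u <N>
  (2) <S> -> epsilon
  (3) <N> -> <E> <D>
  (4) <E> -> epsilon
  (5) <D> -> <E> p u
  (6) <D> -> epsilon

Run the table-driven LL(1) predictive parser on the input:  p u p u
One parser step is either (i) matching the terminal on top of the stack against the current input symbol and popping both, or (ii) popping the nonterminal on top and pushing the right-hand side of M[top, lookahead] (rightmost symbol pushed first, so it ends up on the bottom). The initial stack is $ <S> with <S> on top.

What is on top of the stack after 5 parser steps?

<D>

step 1: stack=$ <S>  input=p u p u $  — expand <S> -> p u <N>
step 2: stack=$ <N> u p  input=p u p u $  — match p
step 3: stack=$ <N> u  input=u p u $  — match u
step 4: stack=$ <N>  input=p u $  — expand <N> -> <E> <D>
step 5: stack=$ <D> <E>  input=p u $  — expand <E> -> epsilon
Stack after step 5: $ <D> (top = <D>).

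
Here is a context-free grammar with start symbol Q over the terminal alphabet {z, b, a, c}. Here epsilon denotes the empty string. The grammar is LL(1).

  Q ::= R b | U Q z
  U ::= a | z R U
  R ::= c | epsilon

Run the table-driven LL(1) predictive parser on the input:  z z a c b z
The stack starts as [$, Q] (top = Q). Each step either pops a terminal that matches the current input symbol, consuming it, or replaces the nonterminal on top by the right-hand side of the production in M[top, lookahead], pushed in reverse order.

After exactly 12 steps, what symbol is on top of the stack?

      Stack        Input          Action
   1  $ Q          z z a c b z $  expand Q ::= U Q z
   2  $ z Q U      z z a c b z $  expand U ::= z R U
   3  $ z Q U R z  z z a c b z $  match z
   4  $ z Q U R    z a c b z $    expand R ::= epsilon
   5  $ z Q U      z a c b z $    expand U ::= z R U
   6  $ z Q U R z  z a c b z $    match z
   7  $ z Q U R    a c b z $      expand R ::= epsilon
   8  $ z Q U      a c b z $      expand U ::= a
   9  $ z Q a      a c b z $      match a
  10  $ z Q        c b z $        expand Q ::= R b
  11  $ z b R      c b z $        expand R ::= c
  12  $ z b c      c b z $        match c
Stack after step 12: $ z b (top = b).

b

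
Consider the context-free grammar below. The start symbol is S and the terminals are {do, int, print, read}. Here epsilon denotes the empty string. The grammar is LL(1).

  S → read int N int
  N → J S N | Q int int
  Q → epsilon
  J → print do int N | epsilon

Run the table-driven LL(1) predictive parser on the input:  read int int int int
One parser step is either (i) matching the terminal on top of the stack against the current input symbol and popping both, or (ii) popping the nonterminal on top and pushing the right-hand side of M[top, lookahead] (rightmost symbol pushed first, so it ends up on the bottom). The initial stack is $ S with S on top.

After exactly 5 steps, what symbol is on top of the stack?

step 1: stack=$ S  input=read int int int int $  — expand S → read int N int
step 2: stack=$ int N int read  input=read int int int int $  — match read
step 3: stack=$ int N int  input=int int int int $  — match int
step 4: stack=$ int N  input=int int int $  — expand N → Q int int
step 5: stack=$ int int int Q  input=int int int $  — expand Q → epsilon
Stack after step 5: $ int int int (top = int).

int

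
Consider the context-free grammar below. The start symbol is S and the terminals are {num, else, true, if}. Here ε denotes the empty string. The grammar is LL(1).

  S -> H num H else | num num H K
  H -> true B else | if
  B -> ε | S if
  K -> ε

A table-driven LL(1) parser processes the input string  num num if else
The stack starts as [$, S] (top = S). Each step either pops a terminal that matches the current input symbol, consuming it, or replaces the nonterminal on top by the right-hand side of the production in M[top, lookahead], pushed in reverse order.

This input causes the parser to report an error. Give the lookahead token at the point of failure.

else

     Stack          Input              Action
  1  $ S            num num if else $  expand S -> num num H K
  2  $ K H num num  num num if else $  match num
  3  $ K H num      num if else $      match num
  4  $ K H          if else $          expand H -> if
  5  $ K if         if else $          match if
  6  $ K            else $             error: M[K, else] is empty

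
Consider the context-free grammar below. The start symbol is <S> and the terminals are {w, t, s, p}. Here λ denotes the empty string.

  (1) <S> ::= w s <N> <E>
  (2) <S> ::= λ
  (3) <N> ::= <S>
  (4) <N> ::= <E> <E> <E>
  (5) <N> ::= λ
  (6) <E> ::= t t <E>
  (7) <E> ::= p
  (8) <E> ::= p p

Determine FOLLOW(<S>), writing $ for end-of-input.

FIRST(<S>): from <S>::=w s <N> <E> we get {w}; from <S>::=λ we get {λ}. So FIRST(<S>) = {λ, w}.
FIRST(<E>): from <E>::=t t <E> we get {t}; from <E>::=p we get {p}; from <E>::=p p we get {p}. So FIRST(<E>) = {p, t}.
FIRST(<N>): from <N>::=<S> we get {λ, w}; from <N>::=<E> <E> <E> we get {p, t}; from <N>::=λ we get {λ}. So FIRST(<N>) = {λ, p, t, w}.
FOLLOW(<S>) includes $ since <S> is the start symbol.
FOLLOW(<N>): in <S>::=w s <N> <E>, <N> is followed by <E> with FIRST {p, t}. Thus FOLLOW(<N>) = {p, t}.
FOLLOW(<S>): in <N>::=<S>, the suffix after <S> is empty, so FOLLOW(<S>) ⊇ FOLLOW(<N>) = {p, t}. Thus FOLLOW(<S>) = {$, p, t}.
FOLLOW(<E>): in <S>::=w s <N> <E>, the suffix after <E> is empty, so FOLLOW(<E>) ⊇ FOLLOW(<S>) = {$, p, t}; in <N>::=<E> <E> <E> (occurrence 1), <E> is followed by <E> <E> with FIRST {p, t}; in <N>::=<E> <E> <E> (occurrence 2), <E> is followed by <E> with FIRST {p, t}; in <N>::=<E> <E> <E> (occurrence 3), the suffix after <E> is empty, so FOLLOW(<E>) ⊇ FOLLOW(<N>) = {p, t}; in <E>::=t t <E>, the suffix after <E> is empty (adds nothing new). Thus FOLLOW(<E>) = {$, p, t}.

{$, p, t}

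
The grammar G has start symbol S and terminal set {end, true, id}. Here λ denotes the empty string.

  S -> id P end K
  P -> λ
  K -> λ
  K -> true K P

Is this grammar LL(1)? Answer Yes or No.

FIRST(S) = {id}
FIRST(P) = {λ}
FIRST(K) = {λ, true}
FOLLOW(S) = {$}
FOLLOW(P) = {$, end}
FOLLOW(K) = {$}
Each cell of M receives at most one production.

Yes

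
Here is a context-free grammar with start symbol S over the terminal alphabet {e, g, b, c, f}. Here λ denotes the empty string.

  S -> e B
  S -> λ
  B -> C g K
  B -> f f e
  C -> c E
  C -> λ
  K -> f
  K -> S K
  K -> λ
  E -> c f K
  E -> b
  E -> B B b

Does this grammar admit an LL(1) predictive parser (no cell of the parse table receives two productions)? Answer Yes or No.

FIRST(S) = {λ, e}
FIRST(B) = {c, f, g}
FIRST(C) = {λ, c}
FIRST(K) = {λ, e, f}
FIRST(E) = {b, c, f, g}
FOLLOW(S) = {$, b, c, e, f, g}
FOLLOW(B) = {$, b, c, e, f, g}
FOLLOW(C) = {g}
FOLLOW(K) = {$, b, c, e, f, g}
FOLLOW(E) = {g}
Cell M[E, c] receives both E -> c f K and E -> B B b — the grammar is not LL(1).

No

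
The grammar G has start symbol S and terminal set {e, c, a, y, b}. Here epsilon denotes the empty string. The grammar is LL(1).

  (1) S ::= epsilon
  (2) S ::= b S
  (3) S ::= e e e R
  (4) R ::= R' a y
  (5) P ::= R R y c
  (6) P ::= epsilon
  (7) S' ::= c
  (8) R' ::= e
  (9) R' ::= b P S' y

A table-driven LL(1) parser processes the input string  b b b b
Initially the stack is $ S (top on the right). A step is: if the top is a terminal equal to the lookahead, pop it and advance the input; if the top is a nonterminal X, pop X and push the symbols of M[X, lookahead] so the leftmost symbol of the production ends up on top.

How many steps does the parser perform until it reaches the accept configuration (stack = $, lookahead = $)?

9

step 1: stack=$ S  input=b b b b $  — expand S ::= b S
step 2: stack=$ S b  input=b b b b $  — match b
step 3: stack=$ S  input=b b b $  — expand S ::= b S
step 4: stack=$ S b  input=b b b $  — match b
step 5: stack=$ S  input=b b $  — expand S ::= b S
step 6: stack=$ S b  input=b b $  — match b
step 7: stack=$ S  input=b $  — expand S ::= b S
step 8: stack=$ S b  input=b $  — match b
step 9: stack=$ S  input=$  — expand S ::= epsilon
Accept reached after 9 steps.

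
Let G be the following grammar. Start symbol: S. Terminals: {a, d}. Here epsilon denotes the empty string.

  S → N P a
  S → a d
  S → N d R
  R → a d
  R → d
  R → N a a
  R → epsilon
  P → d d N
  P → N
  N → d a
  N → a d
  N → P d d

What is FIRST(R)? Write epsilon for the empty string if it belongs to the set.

FIRST(S): from S→N P a we get {a, d}; from S→a d we get {a}; from S→N d R we get {a, d}. So FIRST(S) = {a, d}.
FIRST(R): from R→a d we get {a}; from R→d we get {d}; from R→N a a we get {a, d}; from R→epsilon we get {epsilon}. So FIRST(R) = {epsilon, a, d}.
FIRST(P): from P→d d N we get {d}; from P→N we get {a, d}. So FIRST(P) = {a, d}.
FIRST(N): from N→d a we get {d}; from N→a d we get {a}; from N→P d d we get {a, d}. So FIRST(N) = {a, d}.

{epsilon, a, d}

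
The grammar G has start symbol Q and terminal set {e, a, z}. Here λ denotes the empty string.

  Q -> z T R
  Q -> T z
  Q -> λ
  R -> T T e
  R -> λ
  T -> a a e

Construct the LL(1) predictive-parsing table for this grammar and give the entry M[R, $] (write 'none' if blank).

FIRST(T): from T->a a e we get {a}. So FIRST(T) = {a}.
FIRST(Q): from Q->z T R we get {z}; from Q->T z we get {a}; from Q->λ we get {λ}. So FIRST(Q) = {λ, a, z}.
FIRST(R): from R->T T e we get {a}; from R->λ we get {λ}. So FIRST(R) = {λ, a}.
FOLLOW(Q) includes $ since Q is the start symbol.
FOLLOW(Q): Q appears on no right-hand side. Thus FOLLOW(Q) = {$}.
FOLLOW(R): in Q->z T R, the suffix after R is empty, so FOLLOW(R) ⊇ FOLLOW(Q) = {$}. Thus FOLLOW(R) = {$}.
For R -> T T e: FIRST(T T e) = {a}, so it goes in M[R, t] for t ∈ {a}.
For R -> λ: FIRST(λ) = {λ}, so it goes in M[R, t] for t ∈ {}; since λ ∈ FIRST, also for every t ∈ FOLLOW(R) = {$}.

R -> λ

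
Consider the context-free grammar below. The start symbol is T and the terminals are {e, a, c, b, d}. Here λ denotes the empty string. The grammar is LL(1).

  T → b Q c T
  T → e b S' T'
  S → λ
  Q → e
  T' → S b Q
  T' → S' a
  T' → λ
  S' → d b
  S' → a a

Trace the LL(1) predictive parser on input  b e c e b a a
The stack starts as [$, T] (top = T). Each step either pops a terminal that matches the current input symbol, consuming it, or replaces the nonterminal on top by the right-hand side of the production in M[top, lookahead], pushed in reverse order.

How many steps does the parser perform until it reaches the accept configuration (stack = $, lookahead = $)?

step 1: stack=$ T  input=b e c e b a a $  — expand T → b Q c T
step 2: stack=$ T c Q b  input=b e c e b a a $  — match b
step 3: stack=$ T c Q  input=e c e b a a $  — expand Q → e
step 4: stack=$ T c e  input=e c e b a a $  — match e
step 5: stack=$ T c  input=c e b a a $  — match c
step 6: stack=$ T  input=e b a a $  — expand T → e b S' T'
step 7: stack=$ T' S' b e  input=e b a a $  — match e
step 8: stack=$ T' S' b  input=b a a $  — match b
step 9: stack=$ T' S'  input=a a $  — expand S' → a a
step 10: stack=$ T' a a  input=a a $  — match a
step 11: stack=$ T' a  input=a $  — match a
step 12: stack=$ T'  input=$  — expand T' → λ
Accept reached after 12 steps.

12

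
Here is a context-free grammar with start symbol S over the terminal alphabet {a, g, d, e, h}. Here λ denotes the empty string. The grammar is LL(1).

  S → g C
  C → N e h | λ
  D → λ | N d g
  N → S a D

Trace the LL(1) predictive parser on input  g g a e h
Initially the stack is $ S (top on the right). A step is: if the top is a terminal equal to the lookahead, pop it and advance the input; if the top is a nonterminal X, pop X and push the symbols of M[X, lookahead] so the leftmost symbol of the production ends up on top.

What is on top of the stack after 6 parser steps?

step 1: stack=$ S  input=g g a e h $  — expand S → g C
step 2: stack=$ C g  input=g g a e h $  — match g
step 3: stack=$ C  input=g a e h $  — expand C → N e h
step 4: stack=$ h e N  input=g a e h $  — expand N → S a D
step 5: stack=$ h e D a S  input=g a e h $  — expand S → g C
step 6: stack=$ h e D a C g  input=g a e h $  — match g
Stack after step 6: $ h e D a C (top = C).

C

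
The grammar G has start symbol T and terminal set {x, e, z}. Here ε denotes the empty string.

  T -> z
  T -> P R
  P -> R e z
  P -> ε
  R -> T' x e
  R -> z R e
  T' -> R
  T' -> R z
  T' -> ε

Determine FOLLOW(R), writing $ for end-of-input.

FIRST(T): from T->z we get {z}; from T->P R we get {x, z}. So FIRST(T) = {x, z}.
FIRST(P): from P->R e z we get {x, z}; from P->ε we get {ε}. So FIRST(P) = {ε, x, z}.
FIRST(R): from R->T' x e we get {x, z}; from R->z R e we get {z}. So FIRST(R) = {x, z}.
FIRST(T'): from T'->R we get {x, z}; from T'->R z we get {x, z}; from T'->ε we get {ε}. So FIRST(T') = {ε, x, z}.
FOLLOW(T) includes $ since T is the start symbol.
FOLLOW(T): T appears on no right-hand side. Thus FOLLOW(T) = {$}.
FOLLOW(P): in T->P R, P is followed by R with FIRST {x, z}. Thus FOLLOW(P) = {x, z}.
FOLLOW(T'): in R->T' x e, T' is followed by x e with FIRST {x}. Thus FOLLOW(T') = {x}.
FOLLOW(R): in T->P R, the suffix after R is empty, so FOLLOW(R) ⊇ FOLLOW(T) = {$}; in P->R e z, R is followed by e z with FIRST {e}; in R->z R e, R is followed by e with FIRST {e}; in T'->R, the suffix after R is empty, so FOLLOW(R) ⊇ FOLLOW(T') = {x}; in T'->R z, R is followed by z with FIRST {z}. Thus FOLLOW(R) = {$, e, x, z}.

{$, e, x, z}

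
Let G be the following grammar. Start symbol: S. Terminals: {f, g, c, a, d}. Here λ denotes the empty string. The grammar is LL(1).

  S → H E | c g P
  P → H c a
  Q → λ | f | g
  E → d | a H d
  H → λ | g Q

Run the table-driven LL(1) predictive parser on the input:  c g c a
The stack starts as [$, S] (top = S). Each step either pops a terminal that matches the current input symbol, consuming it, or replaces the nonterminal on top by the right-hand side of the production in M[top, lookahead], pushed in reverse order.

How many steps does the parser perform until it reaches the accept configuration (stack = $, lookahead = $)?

     Stack    Input      Action
  1  $ S      c g c a $  expand S → c g P
  2  $ P g c  c g c a $  match c
  3  $ P g    g c a $    match g
  4  $ P      c a $      expand P → H c a
  5  $ a c H  c a $      expand H → λ
  6  $ a c    c a $      match c
  7  $ a      a $        match a
Accept reached after 7 steps.

7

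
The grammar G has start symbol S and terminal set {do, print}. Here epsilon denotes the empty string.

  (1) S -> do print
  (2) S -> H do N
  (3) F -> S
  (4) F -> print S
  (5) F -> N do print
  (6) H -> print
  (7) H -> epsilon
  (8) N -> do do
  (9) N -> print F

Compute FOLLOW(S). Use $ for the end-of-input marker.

FIRST(H) = {epsilon, print}
FIRST(N) = {do, print}
FIRST(S) = {do, print}  (via H do N)
FIRST(F) = {do, print}  (via S, N do print)
FOLLOW(S) includes $ since S is the start symbol.
FOLLOW(H): in S->H do N, H is followed by do N with FIRST {do}. Thus FOLLOW(H) = {do}.
FOLLOW(S): in F->S, the suffix after S is empty, so FOLLOW(S) ⊇ FOLLOW(F) = {$, do}; in F->print S, the suffix after S is empty, so FOLLOW(S) ⊇ FOLLOW(F) = {$, do}. Thus FOLLOW(S) = {$, do}.
FOLLOW(N): in S->H do N, the suffix after N is empty, so FOLLOW(N) ⊇ FOLLOW(S) = {$, do}; in F->N do print, N is followed by do print with FIRST {do}. Thus FOLLOW(N) = {$, do}.
FOLLOW(F): in N->print F, the suffix after F is empty, so FOLLOW(F) ⊇ FOLLOW(N) = {$, do}. Thus FOLLOW(F) = {$, do}.

{$, do}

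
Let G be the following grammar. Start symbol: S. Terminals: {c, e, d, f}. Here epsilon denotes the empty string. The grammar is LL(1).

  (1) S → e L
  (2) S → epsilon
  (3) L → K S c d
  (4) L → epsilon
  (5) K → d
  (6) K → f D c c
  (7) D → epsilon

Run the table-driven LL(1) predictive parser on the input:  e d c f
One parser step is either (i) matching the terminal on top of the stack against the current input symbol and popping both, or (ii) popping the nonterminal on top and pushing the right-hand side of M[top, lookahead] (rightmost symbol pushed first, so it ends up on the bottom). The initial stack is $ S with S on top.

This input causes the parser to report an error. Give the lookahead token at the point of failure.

f

step 1: stack=$ S  input=e d c f $  — expand S → e L
step 2: stack=$ L e  input=e d c f $  — match e
step 3: stack=$ L  input=d c f $  — expand L → K S c d
step 4: stack=$ d c S K  input=d c f $  — expand K → d
step 5: stack=$ d c S d  input=d c f $  — match d
step 6: stack=$ d c S  input=c f $  — expand S → epsilon
step 7: stack=$ d c  input=c f $  — match c
step 8: stack=$ d  input=f $  — error: top is terminal d but lookahead is f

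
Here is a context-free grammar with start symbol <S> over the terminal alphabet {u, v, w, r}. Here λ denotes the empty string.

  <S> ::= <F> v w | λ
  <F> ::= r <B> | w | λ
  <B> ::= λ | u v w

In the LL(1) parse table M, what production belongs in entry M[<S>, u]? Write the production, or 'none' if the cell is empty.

FIRST(<F>): from <F>::=r <B> we get {r}; from <F>::=w we get {w}; from <F>::=λ we get {λ}. So FIRST(<F>) = {λ, r, w}.
FIRST(<B>): from <B>::=λ we get {λ}; from <B>::=u v w we get {u}. So FIRST(<B>) = {λ, u}.
FIRST(<S>): from <S>::=<F> v w we get {r, v, w}; from <S>::=λ we get {λ}. So FIRST(<S>) = {λ, r, v, w}.
FOLLOW(<S>) includes $ since <S> is the start symbol.
FOLLOW(<S>): <S> appears on no right-hand side. Thus FOLLOW(<S>) = {$}.
For <S> ::= <F> v w: FIRST(<F> v w) = {r, v, w}, so it goes in M[<S>, t] for t ∈ {r, v, w}.
For <S> ::= λ: FIRST(λ) = {λ}, so it goes in M[<S>, t] for t ∈ {}; since λ ∈ FIRST, also for every t ∈ FOLLOW(<S>) = {$}.
None of these place a production in M[<S>, u].

none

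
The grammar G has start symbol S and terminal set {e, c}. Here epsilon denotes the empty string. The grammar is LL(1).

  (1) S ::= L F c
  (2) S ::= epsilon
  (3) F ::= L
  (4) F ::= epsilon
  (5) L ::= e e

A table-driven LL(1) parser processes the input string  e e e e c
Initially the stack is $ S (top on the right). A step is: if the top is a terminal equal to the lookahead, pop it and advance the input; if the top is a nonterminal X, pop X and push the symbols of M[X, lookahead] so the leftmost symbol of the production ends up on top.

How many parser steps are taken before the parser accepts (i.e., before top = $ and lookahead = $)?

step 1: stack=$ S  input=e e e e c $  — expand S ::= L F c
step 2: stack=$ c F L  input=e e e e c $  — expand L ::= e e
step 3: stack=$ c F e e  input=e e e e c $  — match e
step 4: stack=$ c F e  input=e e e c $  — match e
step 5: stack=$ c F  input=e e c $  — expand F ::= L
step 6: stack=$ c L  input=e e c $  — expand L ::= e e
step 7: stack=$ c e e  input=e e c $  — match e
step 8: stack=$ c e  input=e c $  — match e
step 9: stack=$ c  input=c $  — match c
Accept reached after 9 steps.

9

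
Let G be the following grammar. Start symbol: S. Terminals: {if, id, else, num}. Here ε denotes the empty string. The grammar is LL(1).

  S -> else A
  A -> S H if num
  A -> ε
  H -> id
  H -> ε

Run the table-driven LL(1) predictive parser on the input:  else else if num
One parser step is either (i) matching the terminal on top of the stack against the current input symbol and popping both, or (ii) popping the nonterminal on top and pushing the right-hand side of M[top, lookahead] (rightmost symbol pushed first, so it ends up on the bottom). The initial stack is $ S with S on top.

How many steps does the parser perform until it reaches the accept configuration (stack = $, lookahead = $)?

     Stack              Input               Action
  1  $ S                else else if num $  expand S -> else A
  2  $ A else           else else if num $  match else
  3  $ A                else if num $       expand A -> S H if num
  4  $ num if H S       else if num $       expand S -> else A
  5  $ num if H A else  else if num $       match else
  6  $ num if H A       if num $            expand A -> ε
  7  $ num if H         if num $            expand H -> ε
  8  $ num if           if num $            match if
  9  $ num              num $               match num
Accept reached after 9 steps.

9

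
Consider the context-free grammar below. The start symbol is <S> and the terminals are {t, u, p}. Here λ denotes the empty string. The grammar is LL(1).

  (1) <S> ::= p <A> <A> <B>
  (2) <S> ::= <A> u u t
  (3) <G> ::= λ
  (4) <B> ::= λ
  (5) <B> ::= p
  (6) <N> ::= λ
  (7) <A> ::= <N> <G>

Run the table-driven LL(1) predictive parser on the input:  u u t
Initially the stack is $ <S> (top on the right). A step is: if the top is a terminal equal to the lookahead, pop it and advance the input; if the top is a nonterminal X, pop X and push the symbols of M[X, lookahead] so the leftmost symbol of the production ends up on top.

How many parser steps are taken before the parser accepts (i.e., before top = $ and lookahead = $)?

7

     Stack            Input    Action
  1  $ <S>            u u t $  expand <S> ::= <A> u u t
  2  $ t u u <A>      u u t $  expand <A> ::= <N> <G>
  3  $ t u u <G> <N>  u u t $  expand <N> ::= λ
  4  $ t u u <G>      u u t $  expand <G> ::= λ
  5  $ t u u          u u t $  match u
  6  $ t u            u t $    match u
  7  $ t              t $      match t
Accept reached after 7 steps.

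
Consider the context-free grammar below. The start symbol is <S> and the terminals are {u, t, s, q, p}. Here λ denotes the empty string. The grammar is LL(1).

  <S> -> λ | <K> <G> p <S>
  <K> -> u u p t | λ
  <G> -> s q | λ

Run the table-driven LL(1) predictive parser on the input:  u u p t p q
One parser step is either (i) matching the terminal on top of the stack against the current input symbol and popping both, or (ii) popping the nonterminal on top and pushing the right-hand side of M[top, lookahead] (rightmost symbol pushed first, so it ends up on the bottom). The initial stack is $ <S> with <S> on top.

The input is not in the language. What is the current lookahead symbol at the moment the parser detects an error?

     Stack                Input          Action
  1  $ <S>                u u p t p q $  expand <S> -> <K> <G> p <S>
  2  $ <S> p <G> <K>      u u p t p q $  expand <K> -> u u p t
  3  $ <S> p <G> t p u u  u u p t p q $  match u
  4  $ <S> p <G> t p u    u p t p q $    match u
  5  $ <S> p <G> t p      p t p q $      match p
  6  $ <S> p <G> t        t p q $        match t
  7  $ <S> p <G>          p q $          expand <G> -> λ
  8  $ <S> p              p q $          match p
  9  $ <S>                q $            error: M[<S>, q] is empty

q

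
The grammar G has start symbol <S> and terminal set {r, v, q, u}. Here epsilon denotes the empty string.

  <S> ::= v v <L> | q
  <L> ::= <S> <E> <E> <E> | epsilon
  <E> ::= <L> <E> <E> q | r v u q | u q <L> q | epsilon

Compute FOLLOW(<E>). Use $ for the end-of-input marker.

FIRST(<S>): from <S>::=v v <L> we get {v}; from <S>::=q we get {q}. So FIRST(<S>) = {q, v}.
FIRST(<L>): from <L>::=<S> <E> <E> <E> we get {q, v}; from <L>::=epsilon we get {epsilon}. So FIRST(<L>) = {epsilon, q, v}.
FIRST(<E>): from <E>::=<L> <E> <E> q we get {q, r, u, v}; from <E>::=r v u q we get {r}; from <E>::=u q <L> q we get {u}; from <E>::=epsilon we get {epsilon}. So FIRST(<E>) = {epsilon, q, r, u, v}.
FOLLOW(<S>) includes $ since <S> is the start symbol.
FOLLOW(<S>): in <L>::=<S> <E> <E> <E>, <S> is followed by <E> <E> <E> with FIRST {epsilon, q, r, u, v}; in <L>::=<S> <E> <E> <E>, the suffix after <S> is nullable, so FOLLOW(<S>) ⊇ FOLLOW(<L>) = {$, q, r, u, v}. Thus FOLLOW(<S>) = {$, q, r, u, v}.
FOLLOW(<L>): in <S>::=v v <L>, the suffix after <L> is empty, so FOLLOW(<L>) ⊇ FOLLOW(<S>) = {$, q, r, u, v}; in <E>::=<L> <E> <E> q, <L> is followed by <E> <E> q with FIRST {q, r, u, v}; in <E>::=u q <L> q, <L> is followed by q with FIRST {q}. Thus FOLLOW(<L>) = {$, q, r, u, v}.
FOLLOW(<E>): in <L>::=<S> <E> <E> <E> (occurrence 1), <E> is followed by <E> <E> with FIRST {epsilon, q, r, u, v}; in <L>::=<S> <E> <E> <E> (occurrence 1), the suffix after <E> is nullable, so FOLLOW(<E>) ⊇ FOLLOW(<L>) = {$, q, r, u, v}; in <L>::=<S> <E> <E> <E> (occurrence 2), <E> is followed by <E> with FIRST {epsilon, q, r, u, v}; in <L>::=<S> <E> <E> <E> (occurrence 2), the suffix after <E> is nullable, so FOLLOW(<E>) ⊇ FOLLOW(<L>) = {$, q, r, u, v}; in <L>::=<S> <E> <E> <E> (occurrence 3), the suffix after <E> is empty, so FOLLOW(<E>) ⊇ FOLLOW(<L>) = {$, q, r, u, v}; in <E>::=<L> <E> <E> q (occurrence 1), <E> is followed by <E> q with FIRST {q, r, u, v}; in <E>::=<L> <E> <E> q (occurrence 2), <E> is followed by q with FIRST {q}. Thus FOLLOW(<E>) = {$, q, r, u, v}.

{$, q, r, u, v}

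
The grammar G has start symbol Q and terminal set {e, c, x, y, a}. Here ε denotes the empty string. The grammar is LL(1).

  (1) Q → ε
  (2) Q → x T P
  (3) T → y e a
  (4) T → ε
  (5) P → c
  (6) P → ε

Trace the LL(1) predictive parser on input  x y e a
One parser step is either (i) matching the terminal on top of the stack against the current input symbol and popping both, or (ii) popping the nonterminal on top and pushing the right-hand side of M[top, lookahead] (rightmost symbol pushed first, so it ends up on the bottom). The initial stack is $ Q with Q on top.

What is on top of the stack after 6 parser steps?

P

step 1: stack=$ Q  input=x y e a $  — expand Q → x T P
step 2: stack=$ P T x  input=x y e a $  — match x
step 3: stack=$ P T  input=y e a $  — expand T → y e a
step 4: stack=$ P a e y  input=y e a $  — match y
step 5: stack=$ P a e  input=e a $  — match e
step 6: stack=$ P a  input=a $  — match a
Stack after step 6: $ P (top = P).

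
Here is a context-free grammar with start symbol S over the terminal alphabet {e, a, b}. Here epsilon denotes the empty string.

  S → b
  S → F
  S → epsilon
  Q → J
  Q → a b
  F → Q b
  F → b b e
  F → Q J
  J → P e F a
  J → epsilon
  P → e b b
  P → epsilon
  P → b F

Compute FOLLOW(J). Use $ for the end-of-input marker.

FIRST(P) = {epsilon, b, e}
FIRST(J) = {epsilon, b, e}  (via P e F a)
FIRST(Q) = {epsilon, a, b, e}  (via J)
FIRST(F) = {epsilon, a, b, e}  (via Q b, Q J)
FIRST(S) = {epsilon, a, b, e}  (via F)
FOLLOW(S) includes $ since S is the start symbol.
FOLLOW(S): S appears on no right-hand side. Thus FOLLOW(S) = {$}.
FOLLOW(P): in J→P e F a, P is followed by e F a with FIRST {e}. Thus FOLLOW(P) = {e}.
FOLLOW(F): in S→F, the suffix after F is empty, so FOLLOW(F) ⊇ FOLLOW(S) = {$}; in J→P e F a, F is followed by a with FIRST {a}; in P→b F, the suffix after F is empty, so FOLLOW(F) ⊇ FOLLOW(P) = {e}. Thus FOLLOW(F) = {$, a, e}.
FOLLOW(Q): in F→Q b, Q is followed by b with FIRST {b}; in F→Q J, Q is followed by J with FIRST {epsilon, b, e}; in F→Q J, the suffix after Q is nullable, so FOLLOW(Q) ⊇ FOLLOW(F) = {$, a, e}. Thus FOLLOW(Q) = {$, a, b, e}.
FOLLOW(J): in Q→J, the suffix after J is empty, so FOLLOW(J) ⊇ FOLLOW(Q) = {$, a, b, e}; in F→Q J, the suffix after J is empty, so FOLLOW(J) ⊇ FOLLOW(F) = {$, a, e}. Thus FOLLOW(J) = {$, a, b, e}.

{$, a, b, e}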